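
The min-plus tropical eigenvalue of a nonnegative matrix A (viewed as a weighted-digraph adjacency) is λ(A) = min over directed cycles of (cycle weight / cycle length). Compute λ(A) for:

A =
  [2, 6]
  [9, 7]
λ(A) = 2

Enumerate directed cycles and compute their means (weight / length). Sample:
  cycle 0 → 0: weight = 2, length = 1, mean = 2/1 ≈ 2.000
  cycle 1 → 1: weight = 7, length = 1, mean = 7/1 ≈ 7.000
  cycle 0 → 1 → 0: weight = 15, length = 2, mean = 15/2 ≈ 7.500
  cycle 1 → 0 → 1: weight = 15, length = 2, mean = 15/2 ≈ 7.500
Minimum mean = 2.000, attained e.g. along the cycle 0 → 0 with weight 2 and length 1. So λ(A) = 2/1 = 2.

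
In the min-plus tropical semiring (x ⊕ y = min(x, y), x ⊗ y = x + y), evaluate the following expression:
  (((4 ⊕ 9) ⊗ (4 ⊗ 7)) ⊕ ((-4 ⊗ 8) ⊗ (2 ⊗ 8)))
(((4 ⊕ 9) ⊗ (4 ⊗ 7)) ⊕ ((-4 ⊗ 8) ⊗ (2 ⊗ 8))) = 14

Expand innermost to outermost. Recall ⊕ takes the minimum of its arguments and ⊗ takes their sum. Working out the expression (((4 ⊕ 9) ⊗ (4 ⊗ 7)) ⊕ ((-4 ⊗ 8) ⊗ (2 ⊗ 8))) gives 14.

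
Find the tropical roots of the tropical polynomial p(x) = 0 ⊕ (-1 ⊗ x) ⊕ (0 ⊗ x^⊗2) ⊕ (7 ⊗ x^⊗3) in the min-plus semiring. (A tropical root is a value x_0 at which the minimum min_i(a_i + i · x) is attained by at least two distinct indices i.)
Roots: {-7, -1, 1}

Each tropical root is a break point of the lower envelope of the lines y = a_i + i · x (there are 4 lines, with slopes 0, 1, ..., 3). Only the lines that attain the minimum somewhere contribute to roots; other lines are dominated. Here the surviving (envelope) indices are i = 3, i = 2, i = 1, i = 0.
Intersections between consecutive envelope lines give the roots: for adjacent envelope indices i < j the intersection is x = (a_i − a_j) / (j − i). Reading off the sorted break points: {-7, -1, 1}.
Verification: at each break x_0, at least two indices attain the minimum of min_i(a_i + i · x_0).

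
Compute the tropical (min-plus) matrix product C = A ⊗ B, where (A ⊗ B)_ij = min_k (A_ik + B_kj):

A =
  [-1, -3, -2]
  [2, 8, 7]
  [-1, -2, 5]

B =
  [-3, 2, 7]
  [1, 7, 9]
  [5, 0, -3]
A ⊗ B =
  [-4, -2, -5]
  [-1, 4, 4]
  [-4, 1, 2]

Apply the min-plus product entry-by-entry:
  C[0][0] = min over k of (A[0][0] + B[0][0] = -1 + -3 = -4, A[0][1] + B[1][0] = -3 + 1 = -2, A[0][2] + B[2][0] = -2 + 5 = 3) = -4 (attained at k = 0)
  C[0][1] = min over k of (A[0][0] + B[0][1] = -1 + 2 = 1, A[0][1] + B[1][1] = -3 + 7 = 4, A[0][2] + B[2][1] = -2 + 0 = -2) = -2 (attained at k = 2)
  C[0][2] = min over k of (A[0][0] + B[0][2] = -1 + 7 = 6, A[0][1] + B[1][2] = -3 + 9 = 6, A[0][2] + B[2][2] = -2 + -3 = -5) = -5 (attained at k = 2)
  C[1][0] = min over k of (A[1][0] + B[0][0] = 2 + -3 = -1, A[1][1] + B[1][0] = 8 + 1 = 9, A[1][2] + B[2][0] = 7 + 5 = 12) = -1 (attained at k = 0)
  C[1][1] = min over k of (A[1][0] + B[0][1] = 2 + 2 = 4, A[1][1] + B[1][1] = 8 + 7 = 15, A[1][2] + B[2][1] = 7 + 0 = 7) = 4 (attained at k = 0)
  C[1][2] = min over k of (A[1][0] + B[0][2] = 2 + 7 = 9, A[1][1] + B[1][2] = 8 + 9 = 17, A[1][2] + B[2][2] = 7 + -3 = 4) = 4 (attained at k = 2)
  C[2][0] = min over k of (A[2][0] + B[0][0] = -1 + -3 = -4, A[2][1] + B[1][0] = -2 + 1 = -1, A[2][2] + B[2][0] = 5 + 5 = 10) = -4 (attained at k = 0)
  C[2][1] = min over k of (A[2][0] + B[0][1] = -1 + 2 = 1, A[2][1] + B[1][1] = -2 + 7 = 5, A[2][2] + B[2][1] = 5 + 0 = 5) = 1 (attained at k = 0)
  C[2][2] = min over k of (A[2][0] + B[0][2] = -1 + 7 = 6, A[2][1] + B[1][2] = -2 + 9 = 7, A[2][2] + B[2][2] = 5 + -3 = 2) = 2 (attained at k = 2)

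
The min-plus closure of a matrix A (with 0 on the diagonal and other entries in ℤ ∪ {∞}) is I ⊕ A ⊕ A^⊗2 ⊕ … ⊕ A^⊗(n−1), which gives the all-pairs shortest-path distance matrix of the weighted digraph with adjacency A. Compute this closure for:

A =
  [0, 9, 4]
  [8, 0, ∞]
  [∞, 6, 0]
Closure =
  [0, 9, 4]
  [8, 0, 12]
  [14, 6, 0]

This is the Floyd-Warshall all-pairs shortest-path computation. For each intermediate vertex k = 0, 1, …, 2, update dist[i][j] ← min(dist[i][j], dist[i][k] + dist[k][j]). The final matrix gives, for each (i, j), the minimum total weight of any directed path from i to j (possibly empty when i = j).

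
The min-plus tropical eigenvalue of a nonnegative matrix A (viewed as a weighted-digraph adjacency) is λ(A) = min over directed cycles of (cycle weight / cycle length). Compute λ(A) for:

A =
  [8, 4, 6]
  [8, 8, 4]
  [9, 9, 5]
λ(A) = 5

Enumerate directed cycles and compute their means (weight / length). Sample:
  cycle 0 → 0: weight = 8, length = 1, mean = 8/1 ≈ 8.000
  cycle 1 → 1: weight = 8, length = 1, mean = 8/1 ≈ 8.000
  cycle 2 → 2: weight = 5, length = 1, mean = 5/1 ≈ 5.000
  cycle 0 → 1 → 0: weight = 12, length = 2, mean = 12/2 ≈ 6.000
  cycle 0 → 2 → 0: weight = 15, length = 2, mean = 15/2 ≈ 7.500
  cycle 1 → 0 → 1: weight = 12, length = 2, mean = 12/2 ≈ 6.000
Minimum mean = 5.000, attained e.g. along the cycle 2 → 2 with weight 5 and length 1. So λ(A) = 5/1 = 5.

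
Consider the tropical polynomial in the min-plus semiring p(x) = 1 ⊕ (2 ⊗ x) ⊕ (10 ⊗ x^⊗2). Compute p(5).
p(5) = 1

A tropical monomial a ⊗ x^⊗i evaluates to a + i · x. Evaluating each term at x = 5:
  Term 0 contributes 1 + 0 · 5 = 1
  Term 1 contributes 2 + 1 · 5 = 7
  Term 2 contributes 10 + 2 · 5 = 20
p(5) = ⊕ of these = min[1, 7, 20] = 1.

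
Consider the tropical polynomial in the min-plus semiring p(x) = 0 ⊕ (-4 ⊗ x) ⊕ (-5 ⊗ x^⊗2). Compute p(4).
p(4) = 0

A tropical monomial a ⊗ x^⊗i evaluates to a + i · x. Evaluating each term at x = 4:
  Term 0 contributes 0 + 0 · 4 = 0
  Term 1 contributes -4 + 1 · 4 = 0
  Term 2 contributes -5 + 2 · 4 = 3
p(4) = ⊕ of these = min[0, 0, 3] = 0.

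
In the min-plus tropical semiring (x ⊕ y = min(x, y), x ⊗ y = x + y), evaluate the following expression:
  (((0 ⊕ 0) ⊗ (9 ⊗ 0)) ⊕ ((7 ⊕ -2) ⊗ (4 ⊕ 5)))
(((0 ⊕ 0) ⊗ (9 ⊗ 0)) ⊕ ((7 ⊕ -2) ⊗ (4 ⊕ 5))) = 2

Expand innermost to outermost. Recall ⊕ takes the minimum of its arguments and ⊗ takes their sum. Working out the expression (((0 ⊕ 0) ⊗ (9 ⊗ 0)) ⊕ ((7 ⊕ -2) ⊗ (4 ⊕ 5))) gives 2.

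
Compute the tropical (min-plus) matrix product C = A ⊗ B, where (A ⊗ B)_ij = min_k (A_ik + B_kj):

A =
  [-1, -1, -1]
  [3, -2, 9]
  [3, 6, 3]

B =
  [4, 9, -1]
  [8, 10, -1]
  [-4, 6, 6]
A ⊗ B =
  [-5, 5, -2]
  [5, 8, -3]
  [-1, 9, 2]

Apply the min-plus product entry-by-entry:
  C[0][0] = min over k of (A[0][0] + B[0][0] = -1 + 4 = 3, A[0][1] + B[1][0] = -1 + 8 = 7, A[0][2] + B[2][0] = -1 + -4 = -5) = -5 (attained at k = 2)
  C[0][1] = min over k of (A[0][0] + B[0][1] = -1 + 9 = 8, A[0][1] + B[1][1] = -1 + 10 = 9, A[0][2] + B[2][1] = -1 + 6 = 5) = 5 (attained at k = 2)
  C[0][2] = min over k of (A[0][0] + B[0][2] = -1 + -1 = -2, A[0][1] + B[1][2] = -1 + -1 = -2, A[0][2] + B[2][2] = -1 + 6 = 5) = -2 (attained at k = 0)
  C[1][0] = min over k of (A[1][0] + B[0][0] = 3 + 4 = 7, A[1][1] + B[1][0] = -2 + 8 = 6, A[1][2] + B[2][0] = 9 + -4 = 5) = 5 (attained at k = 2)
  C[1][1] = min over k of (A[1][0] + B[0][1] = 3 + 9 = 12, A[1][1] + B[1][1] = -2 + 10 = 8, A[1][2] + B[2][1] = 9 + 6 = 15) = 8 (attained at k = 1)
  C[1][2] = min over k of (A[1][0] + B[0][2] = 3 + -1 = 2, A[1][1] + B[1][2] = -2 + -1 = -3, A[1][2] + B[2][2] = 9 + 6 = 15) = -3 (attained at k = 1)
  C[2][0] = min over k of (A[2][0] + B[0][0] = 3 + 4 = 7, A[2][1] + B[1][0] = 6 + 8 = 14, A[2][2] + B[2][0] = 3 + -4 = -1) = -1 (attained at k = 2)
  C[2][1] = min over k of (A[2][0] + B[0][1] = 3 + 9 = 12, A[2][1] + B[1][1] = 6 + 10 = 16, A[2][2] + B[2][1] = 3 + 6 = 9) = 9 (attained at k = 2)
  C[2][2] = min over k of (A[2][0] + B[0][2] = 3 + -1 = 2, A[2][1] + B[1][2] = 6 + -1 = 5, A[2][2] + B[2][2] = 3 + 6 = 9) = 2 (attained at k = 0)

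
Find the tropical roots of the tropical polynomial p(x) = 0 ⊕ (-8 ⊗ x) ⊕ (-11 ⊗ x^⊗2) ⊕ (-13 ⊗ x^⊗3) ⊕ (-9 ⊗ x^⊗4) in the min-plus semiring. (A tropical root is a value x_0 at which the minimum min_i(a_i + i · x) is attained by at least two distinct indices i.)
Roots: {-4, 2, 3, 8}

Each tropical root is a break point of the lower envelope of the lines y = a_i + i · x (there are 5 lines, with slopes 0, 1, ..., 4). Only the lines that attain the minimum somewhere contribute to roots; other lines are dominated. Here the surviving (envelope) indices are i = 4, i = 3, i = 2, i = 1, i = 0.
Intersections between consecutive envelope lines give the roots: for adjacent envelope indices i < j the intersection is x = (a_i − a_j) / (j − i). Reading off the sorted break points: {-4, 2, 3, 8}.
Verification: at each break x_0, at least two indices attain the minimum of min_i(a_i + i · x_0).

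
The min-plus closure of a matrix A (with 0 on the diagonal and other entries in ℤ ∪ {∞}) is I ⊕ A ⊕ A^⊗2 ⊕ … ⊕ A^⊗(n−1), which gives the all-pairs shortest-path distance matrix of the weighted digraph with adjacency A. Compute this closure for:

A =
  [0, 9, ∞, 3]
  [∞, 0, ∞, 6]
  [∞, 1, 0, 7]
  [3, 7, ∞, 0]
Closure =
  [0, 9, ∞, 3]
  [9, 0, ∞, 6]
  [10, 1, 0, 7]
  [3, 7, ∞, 0]

This is the Floyd-Warshall all-pairs shortest-path computation. For each intermediate vertex k = 0, 1, …, 3, update dist[i][j] ← min(dist[i][j], dist[i][k] + dist[k][j]). The final matrix gives, for each (i, j), the minimum total weight of any directed path from i to j (possibly empty when i = j).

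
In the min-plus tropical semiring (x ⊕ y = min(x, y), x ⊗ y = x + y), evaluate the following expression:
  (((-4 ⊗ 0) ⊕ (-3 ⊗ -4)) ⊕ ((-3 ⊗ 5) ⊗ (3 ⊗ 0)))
(((-4 ⊗ 0) ⊕ (-3 ⊗ -4)) ⊕ ((-3 ⊗ 5) ⊗ (3 ⊗ 0))) = -7

Expand innermost to outermost. Recall ⊕ takes the minimum of its arguments and ⊗ takes their sum. Working out the expression (((-4 ⊗ 0) ⊕ (-3 ⊗ -4)) ⊕ ((-3 ⊗ 5) ⊗ (3 ⊗ 0))) gives -7.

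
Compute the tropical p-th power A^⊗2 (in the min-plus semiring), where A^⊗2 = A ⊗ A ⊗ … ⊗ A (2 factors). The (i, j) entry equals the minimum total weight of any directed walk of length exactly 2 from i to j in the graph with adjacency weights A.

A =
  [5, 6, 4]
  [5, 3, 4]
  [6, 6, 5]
A^⊗2 =
  [10, 9, 9]
  [8, 6, 7]
  [11, 9, 10]

Each entry (A^⊗2)_ij equals the minimum over all length-2 walks i = v_0 → v_1 → … → v_2 = j of Σ_t A[v_t][v_{t+1}]. For example, for (i, j) = (0, 2) we minimise over 3 possible intermediate vertex sequences; the minimum is 9, attained along the walk 0 → 0 → 2.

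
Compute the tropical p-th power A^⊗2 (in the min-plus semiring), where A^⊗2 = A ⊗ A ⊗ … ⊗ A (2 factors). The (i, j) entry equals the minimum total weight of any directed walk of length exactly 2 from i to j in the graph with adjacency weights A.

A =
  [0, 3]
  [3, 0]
A^⊗2 =
  [0, 3]
  [3, 0]

Each entry (A^⊗2)_ij equals the minimum over all length-2 walks i = v_0 → v_1 → … → v_2 = j of Σ_t A[v_t][v_{t+1}]. For example, for (i, j) = (0, 1) we minimise over 2 possible intermediate vertex sequences; the minimum is 3, attained along the walk 0 → 0 → 1.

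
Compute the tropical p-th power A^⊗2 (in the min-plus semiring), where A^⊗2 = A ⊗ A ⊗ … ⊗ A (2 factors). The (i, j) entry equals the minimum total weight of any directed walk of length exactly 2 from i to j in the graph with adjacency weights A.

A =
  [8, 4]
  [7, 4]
A^⊗2 =
  [11, 8]
  [11, 8]

Each entry (A^⊗2)_ij equals the minimum over all length-2 walks i = v_0 → v_1 → … → v_2 = j of Σ_t A[v_t][v_{t+1}]. For example, for (i, j) = (0, 1) we minimise over 2 possible intermediate vertex sequences; the minimum is 8, attained along the walk 0 → 1 → 1.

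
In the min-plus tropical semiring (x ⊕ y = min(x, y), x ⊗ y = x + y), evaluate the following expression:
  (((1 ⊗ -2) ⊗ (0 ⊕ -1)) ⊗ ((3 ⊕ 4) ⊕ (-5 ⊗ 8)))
(((1 ⊗ -2) ⊗ (0 ⊕ -1)) ⊗ ((3 ⊕ 4) ⊕ (-5 ⊗ 8))) = 1

Expand innermost to outermost. Recall ⊕ takes the minimum of its arguments and ⊗ takes their sum. Working out the expression (((1 ⊗ -2) ⊗ (0 ⊕ -1)) ⊗ ((3 ⊕ 4) ⊕ (-5 ⊗ 8))) gives 1.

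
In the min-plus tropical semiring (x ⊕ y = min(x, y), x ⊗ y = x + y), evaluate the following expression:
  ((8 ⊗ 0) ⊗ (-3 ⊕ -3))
((8 ⊗ 0) ⊗ (-3 ⊕ -3)) = 5

Expand innermost to outermost. Recall ⊕ takes the minimum of its arguments and ⊗ takes their sum. Working out the expression ((8 ⊗ 0) ⊗ (-3 ⊕ -3)) gives 5.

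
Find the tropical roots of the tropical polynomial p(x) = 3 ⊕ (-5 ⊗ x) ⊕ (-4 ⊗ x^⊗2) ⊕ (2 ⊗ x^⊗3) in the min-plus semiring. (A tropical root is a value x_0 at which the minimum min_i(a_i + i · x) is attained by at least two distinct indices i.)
Roots: {-6, -1, 8}

Each tropical root is a break point of the lower envelope of the lines y = a_i + i · x (there are 4 lines, with slopes 0, 1, ..., 3). Only the lines that attain the minimum somewhere contribute to roots; other lines are dominated. Here the surviving (envelope) indices are i = 3, i = 2, i = 1, i = 0.
Intersections between consecutive envelope lines give the roots: for adjacent envelope indices i < j the intersection is x = (a_i − a_j) / (j − i). Reading off the sorted break points: {-6, -1, 8}.
Verification: at each break x_0, at least two indices attain the minimum of min_i(a_i + i · x_0).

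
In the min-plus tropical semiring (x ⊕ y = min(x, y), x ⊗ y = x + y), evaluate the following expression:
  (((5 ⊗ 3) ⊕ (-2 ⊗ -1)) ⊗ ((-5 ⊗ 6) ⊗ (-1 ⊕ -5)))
(((5 ⊗ 3) ⊕ (-2 ⊗ -1)) ⊗ ((-5 ⊗ 6) ⊗ (-1 ⊕ -5))) = -7

Expand innermost to outermost. Recall ⊕ takes the minimum of its arguments and ⊗ takes their sum. Working out the expression (((5 ⊗ 3) ⊕ (-2 ⊗ -1)) ⊗ ((-5 ⊗ 6) ⊗ (-1 ⊕ -5))) gives -7.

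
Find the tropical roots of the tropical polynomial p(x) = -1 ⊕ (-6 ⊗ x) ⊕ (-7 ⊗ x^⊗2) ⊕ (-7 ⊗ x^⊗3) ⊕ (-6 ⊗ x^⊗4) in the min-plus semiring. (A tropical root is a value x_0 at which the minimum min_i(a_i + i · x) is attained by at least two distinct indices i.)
Roots: {-1, 0, 1, 5}

Each tropical root is a break point of the lower envelope of the lines y = a_i + i · x (there are 5 lines, with slopes 0, 1, ..., 4). Only the lines that attain the minimum somewhere contribute to roots; other lines are dominated. Here the surviving (envelope) indices are i = 4, i = 3, i = 2, i = 1, i = 0.
Intersections between consecutive envelope lines give the roots: for adjacent envelope indices i < j the intersection is x = (a_i − a_j) / (j − i). Reading off the sorted break points: {-1, 0, 1, 5}.
Verification: at each break x_0, at least two indices attain the minimum of min_i(a_i + i · x_0).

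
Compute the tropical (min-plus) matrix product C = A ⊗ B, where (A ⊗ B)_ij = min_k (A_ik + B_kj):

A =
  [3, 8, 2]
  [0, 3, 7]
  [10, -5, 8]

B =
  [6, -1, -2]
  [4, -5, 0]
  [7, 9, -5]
A ⊗ B =
  [9, 2, -3]
  [6, -2, -2]
  [-1, -10, -5]

Apply the min-plus product entry-by-entry:
  C[0][0] = min over k of (A[0][0] + B[0][0] = 3 + 6 = 9, A[0][1] + B[1][0] = 8 + 4 = 12, A[0][2] + B[2][0] = 2 + 7 = 9) = 9 (attained at k = 0)
  C[0][1] = min over k of (A[0][0] + B[0][1] = 3 + -1 = 2, A[0][1] + B[1][1] = 8 + -5 = 3, A[0][2] + B[2][1] = 2 + 9 = 11) = 2 (attained at k = 0)
  C[0][2] = min over k of (A[0][0] + B[0][2] = 3 + -2 = 1, A[0][1] + B[1][2] = 8 + 0 = 8, A[0][2] + B[2][2] = 2 + -5 = -3) = -3 (attained at k = 2)
  C[1][0] = min over k of (A[1][0] + B[0][0] = 0 + 6 = 6, A[1][1] + B[1][0] = 3 + 4 = 7, A[1][2] + B[2][0] = 7 + 7 = 14) = 6 (attained at k = 0)
  C[1][1] = min over k of (A[1][0] + B[0][1] = 0 + -1 = -1, A[1][1] + B[1][1] = 3 + -5 = -2, A[1][2] + B[2][1] = 7 + 9 = 16) = -2 (attained at k = 1)
  C[1][2] = min over k of (A[1][0] + B[0][2] = 0 + -2 = -2, A[1][1] + B[1][2] = 3 + 0 = 3, A[1][2] + B[2][2] = 7 + -5 = 2) = -2 (attained at k = 0)
  C[2][0] = min over k of (A[2][0] + B[0][0] = 10 + 6 = 16, A[2][1] + B[1][0] = -5 + 4 = -1, A[2][2] + B[2][0] = 8 + 7 = 15) = -1 (attained at k = 1)
  C[2][1] = min over k of (A[2][0] + B[0][1] = 10 + -1 = 9, A[2][1] + B[1][1] = -5 + -5 = -10, A[2][2] + B[2][1] = 8 + 9 = 17) = -10 (attained at k = 1)
  C[2][2] = min over k of (A[2][0] + B[0][2] = 10 + -2 = 8, A[2][1] + B[1][2] = -5 + 0 = -5, A[2][2] + B[2][2] = 8 + -5 = 3) = -5 (attained at k = 1)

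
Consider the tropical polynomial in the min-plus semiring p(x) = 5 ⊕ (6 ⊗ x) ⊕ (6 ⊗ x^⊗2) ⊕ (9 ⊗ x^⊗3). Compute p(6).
p(6) = 5

A tropical monomial a ⊗ x^⊗i evaluates to a + i · x. Evaluating each term at x = 6:
  Term 0 contributes 5 + 0 · 6 = 5
  Term 1 contributes 6 + 1 · 6 = 12
  Term 2 contributes 6 + 2 · 6 = 18
  Term 3 contributes 9 + 3 · 6 = 27
p(6) = ⊕ of these = min[5, 12, 18, 27] = 5.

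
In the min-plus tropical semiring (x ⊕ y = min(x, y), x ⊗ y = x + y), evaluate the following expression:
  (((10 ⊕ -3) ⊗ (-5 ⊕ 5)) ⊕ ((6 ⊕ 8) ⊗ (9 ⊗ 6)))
(((10 ⊕ -3) ⊗ (-5 ⊕ 5)) ⊕ ((6 ⊕ 8) ⊗ (9 ⊗ 6))) = -8

Expand innermost to outermost. Recall ⊕ takes the minimum of its arguments and ⊗ takes their sum. Working out the expression (((10 ⊕ -3) ⊗ (-5 ⊕ 5)) ⊕ ((6 ⊕ 8) ⊗ (9 ⊗ 6))) gives -8.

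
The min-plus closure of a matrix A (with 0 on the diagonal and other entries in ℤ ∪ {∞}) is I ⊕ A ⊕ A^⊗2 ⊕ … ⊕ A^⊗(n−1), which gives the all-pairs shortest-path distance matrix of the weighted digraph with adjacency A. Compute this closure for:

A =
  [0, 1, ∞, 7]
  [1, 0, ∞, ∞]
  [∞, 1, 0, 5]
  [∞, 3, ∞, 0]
Closure =
  [0, 1, ∞, 7]
  [1, 0, ∞, 8]
  [2, 1, 0, 5]
  [4, 3, ∞, 0]

This is the Floyd-Warshall all-pairs shortest-path computation. For each intermediate vertex k = 0, 1, …, 3, update dist[i][j] ← min(dist[i][j], dist[i][k] + dist[k][j]). The final matrix gives, for each (i, j), the minimum total weight of any directed path from i to j (possibly empty when i = j).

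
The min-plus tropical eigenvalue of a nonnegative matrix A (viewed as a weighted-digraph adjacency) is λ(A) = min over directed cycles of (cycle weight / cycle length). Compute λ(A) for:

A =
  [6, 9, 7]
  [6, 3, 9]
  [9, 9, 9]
λ(A) = 3

Enumerate directed cycles and compute their means (weight / length). Sample:
  cycle 0 → 0: weight = 6, length = 1, mean = 6/1 ≈ 6.000
  cycle 1 → 1: weight = 3, length = 1, mean = 3/1 ≈ 3.000
  cycle 2 → 2: weight = 9, length = 1, mean = 9/1 ≈ 9.000
  cycle 0 → 1 → 0: weight = 15, length = 2, mean = 15/2 ≈ 7.500
  cycle 0 → 2 → 0: weight = 16, length = 2, mean = 16/2 ≈ 8.000
  cycle 1 → 0 → 1: weight = 15, length = 2, mean = 15/2 ≈ 7.500
Minimum mean = 3.000, attained e.g. along the cycle 1 → 1 with weight 3 and length 1. So λ(A) = 3/1 = 3.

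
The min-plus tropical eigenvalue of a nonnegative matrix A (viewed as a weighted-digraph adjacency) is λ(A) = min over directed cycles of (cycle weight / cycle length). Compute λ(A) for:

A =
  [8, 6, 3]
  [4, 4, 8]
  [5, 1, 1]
λ(A) = 1

Enumerate directed cycles and compute their means (weight / length). Sample:
  cycle 0 → 0: weight = 8, length = 1, mean = 8/1 ≈ 8.000
  cycle 1 → 1: weight = 4, length = 1, mean = 4/1 ≈ 4.000
  cycle 2 → 2: weight = 1, length = 1, mean = 1/1 ≈ 1.000
  cycle 0 → 1 → 0: weight = 10, length = 2, mean = 10/2 ≈ 5.000
  cycle 0 → 2 → 0: weight = 8, length = 2, mean = 8/2 ≈ 4.000
  cycle 1 → 0 → 1: weight = 10, length = 2, mean = 10/2 ≈ 5.000
Minimum mean = 1.000, attained e.g. along the cycle 2 → 2 with weight 1 and length 1. So λ(A) = 1/1 = 1.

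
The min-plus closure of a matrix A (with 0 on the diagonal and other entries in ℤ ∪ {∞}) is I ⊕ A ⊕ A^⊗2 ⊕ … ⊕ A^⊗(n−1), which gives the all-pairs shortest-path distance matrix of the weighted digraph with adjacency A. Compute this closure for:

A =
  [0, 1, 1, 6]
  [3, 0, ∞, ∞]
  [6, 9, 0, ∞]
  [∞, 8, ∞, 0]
Closure =
  [0, 1, 1, 6]
  [3, 0, 4, 9]
  [6, 7, 0, 12]
  [11, 8, 12, 0]

This is the Floyd-Warshall all-pairs shortest-path computation. For each intermediate vertex k = 0, 1, …, 3, update dist[i][j] ← min(dist[i][j], dist[i][k] + dist[k][j]). The final matrix gives, for each (i, j), the minimum total weight of any directed path from i to j (possibly empty when i = j).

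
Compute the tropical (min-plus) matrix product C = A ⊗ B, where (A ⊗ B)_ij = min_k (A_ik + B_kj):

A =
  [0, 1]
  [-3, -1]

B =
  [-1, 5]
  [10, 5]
A ⊗ B =
  [-1, 5]
  [-4, 2]

Apply the min-plus product entry-by-entry:
  C[0][0] = min over k of (A[0][0] + B[0][0] = 0 + -1 = -1, A[0][1] + B[1][0] = 1 + 10 = 11) = -1 (attained at k = 0)
  C[0][1] = min over k of (A[0][0] + B[0][1] = 0 + 5 = 5, A[0][1] + B[1][1] = 1 + 5 = 6) = 5 (attained at k = 0)
  C[1][0] = min over k of (A[1][0] + B[0][0] = -3 + -1 = -4, A[1][1] + B[1][0] = -1 + 10 = 9) = -4 (attained at k = 0)
  C[1][1] = min over k of (A[1][0] + B[0][1] = -3 + 5 = 2, A[1][1] + B[1][1] = -1 + 5 = 4) = 2 (attained at k = 0)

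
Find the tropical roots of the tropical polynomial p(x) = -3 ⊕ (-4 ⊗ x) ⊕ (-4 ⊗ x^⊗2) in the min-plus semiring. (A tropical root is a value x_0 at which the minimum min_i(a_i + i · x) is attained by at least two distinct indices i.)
Roots: {0, 1}

Each tropical root is a break point of the lower envelope of the lines y = a_i + i · x (there are 3 lines, with slopes 0, 1, ..., 2). Only the lines that attain the minimum somewhere contribute to roots; other lines are dominated. Here the surviving (envelope) indices are i = 2, i = 1, i = 0.
Intersections between consecutive envelope lines give the roots: for adjacent envelope indices i < j the intersection is x = (a_i − a_j) / (j − i). Reading off the sorted break points: {0, 1}.
Verification: at each break x_0, at least two indices attain the minimum of min_i(a_i + i · x_0).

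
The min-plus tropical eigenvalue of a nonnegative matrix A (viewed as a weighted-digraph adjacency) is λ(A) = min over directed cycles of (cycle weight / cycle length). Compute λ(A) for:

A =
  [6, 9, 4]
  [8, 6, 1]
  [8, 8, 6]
λ(A) = 9/2

Enumerate directed cycles and compute their means (weight / length). Sample:
  cycle 0 → 0: weight = 6, length = 1, mean = 6/1 ≈ 6.000
  cycle 1 → 1: weight = 6, length = 1, mean = 6/1 ≈ 6.000
  cycle 2 → 2: weight = 6, length = 1, mean = 6/1 ≈ 6.000
  cycle 0 → 1 → 0: weight = 17, length = 2, mean = 17/2 ≈ 8.500
  cycle 0 → 2 → 0: weight = 12, length = 2, mean = 12/2 ≈ 6.000
  cycle 1 → 0 → 1: weight = 17, length = 2, mean = 17/2 ≈ 8.500
Minimum mean = 4.500, attained e.g. along the cycle 1 → 2 → 1 with weight 9 and length 2. So λ(A) = 9/2 = 9/2.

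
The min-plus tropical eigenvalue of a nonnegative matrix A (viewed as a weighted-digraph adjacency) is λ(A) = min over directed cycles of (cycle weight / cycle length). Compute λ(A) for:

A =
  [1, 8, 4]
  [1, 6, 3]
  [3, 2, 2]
λ(A) = 1

Enumerate directed cycles and compute their means (weight / length). Sample:
  cycle 0 → 0: weight = 1, length = 1, mean = 1/1 ≈ 1.000
  cycle 1 → 1: weight = 6, length = 1, mean = 6/1 ≈ 6.000
  cycle 2 → 2: weight = 2, length = 1, mean = 2/1 ≈ 2.000
  cycle 0 → 1 → 0: weight = 9, length = 2, mean = 9/2 ≈ 4.500
  cycle 0 → 2 → 0: weight = 7, length = 2, mean = 7/2 ≈ 3.500
  cycle 1 → 0 → 1: weight = 9, length = 2, mean = 9/2 ≈ 4.500
Minimum mean = 1.000, attained e.g. along the cycle 0 → 0 with weight 1 and length 1. So λ(A) = 1/1 = 1.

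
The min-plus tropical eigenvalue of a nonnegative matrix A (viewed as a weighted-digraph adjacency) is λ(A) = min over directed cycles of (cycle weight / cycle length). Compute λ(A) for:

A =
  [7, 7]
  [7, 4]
λ(A) = 4

Enumerate directed cycles and compute their means (weight / length). Sample:
  cycle 0 → 0: weight = 7, length = 1, mean = 7/1 ≈ 7.000
  cycle 1 → 1: weight = 4, length = 1, mean = 4/1 ≈ 4.000
  cycle 0 → 1 → 0: weight = 14, length = 2, mean = 14/2 ≈ 7.000
  cycle 1 → 0 → 1: weight = 14, length = 2, mean = 14/2 ≈ 7.000
Minimum mean = 4.000, attained e.g. along the cycle 1 → 1 with weight 4 and length 1. So λ(A) = 4/1 = 4.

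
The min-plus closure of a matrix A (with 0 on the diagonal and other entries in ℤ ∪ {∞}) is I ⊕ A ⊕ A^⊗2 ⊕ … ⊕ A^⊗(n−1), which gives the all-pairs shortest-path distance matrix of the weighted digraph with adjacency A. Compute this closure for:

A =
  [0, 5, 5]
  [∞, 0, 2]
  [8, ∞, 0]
Closure =
  [0, 5, 5]
  [10, 0, 2]
  [8, 13, 0]

This is the Floyd-Warshall all-pairs shortest-path computation. For each intermediate vertex k = 0, 1, …, 2, update dist[i][j] ← min(dist[i][j], dist[i][k] + dist[k][j]). The final matrix gives, for each (i, j), the minimum total weight of any directed path from i to j (possibly empty when i = j).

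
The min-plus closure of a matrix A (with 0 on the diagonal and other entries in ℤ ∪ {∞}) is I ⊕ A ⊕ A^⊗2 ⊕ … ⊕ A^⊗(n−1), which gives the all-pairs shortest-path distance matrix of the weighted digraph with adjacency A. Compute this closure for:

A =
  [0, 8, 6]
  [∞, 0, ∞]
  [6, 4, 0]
Closure =
  [0, 8, 6]
  [∞, 0, ∞]
  [6, 4, 0]

This is the Floyd-Warshall all-pairs shortest-path computation. For each intermediate vertex k = 0, 1, …, 2, update dist[i][j] ← min(dist[i][j], dist[i][k] + dist[k][j]). The final matrix gives, for each (i, j), the minimum total weight of any directed path from i to j (possibly empty when i = j).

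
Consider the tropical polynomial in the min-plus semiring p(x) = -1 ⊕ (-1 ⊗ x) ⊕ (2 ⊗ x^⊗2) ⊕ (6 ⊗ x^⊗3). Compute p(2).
p(2) = -1

A tropical monomial a ⊗ x^⊗i evaluates to a + i · x. Evaluating each term at x = 2:
  Term 0 contributes -1 + 0 · 2 = -1
  Term 1 contributes -1 + 1 · 2 = 1
  Term 2 contributes 2 + 2 · 2 = 6
  Term 3 contributes 6 + 3 · 2 = 12
p(2) = ⊕ of these = min[-1, 1, 6, 12] = -1.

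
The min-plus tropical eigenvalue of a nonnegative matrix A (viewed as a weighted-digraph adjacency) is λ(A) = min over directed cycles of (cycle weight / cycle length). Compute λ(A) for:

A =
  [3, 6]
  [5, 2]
λ(A) = 2

Enumerate directed cycles and compute their means (weight / length). Sample:
  cycle 0 → 0: weight = 3, length = 1, mean = 3/1 ≈ 3.000
  cycle 1 → 1: weight = 2, length = 1, mean = 2/1 ≈ 2.000
  cycle 0 → 1 → 0: weight = 11, length = 2, mean = 11/2 ≈ 5.500
  cycle 1 → 0 → 1: weight = 11, length = 2, mean = 11/2 ≈ 5.500
Minimum mean = 2.000, attained e.g. along the cycle 1 → 1 with weight 2 and length 1. So λ(A) = 2/1 = 2.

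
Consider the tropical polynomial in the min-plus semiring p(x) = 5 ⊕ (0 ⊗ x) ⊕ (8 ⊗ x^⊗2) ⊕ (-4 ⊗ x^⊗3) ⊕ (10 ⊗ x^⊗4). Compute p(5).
p(5) = 5

A tropical monomial a ⊗ x^⊗i evaluates to a + i · x. Evaluating each term at x = 5:
  Term 0 contributes 5 + 0 · 5 = 5
  Term 1 contributes 0 + 1 · 5 = 5
  Term 2 contributes 8 + 2 · 5 = 18
  Term 3 contributes -4 + 3 · 5 = 11
  Term 4 contributes 10 + 4 · 5 = 30
p(5) = ⊕ of these = min[5, 5, 18, 11, 30] = 5.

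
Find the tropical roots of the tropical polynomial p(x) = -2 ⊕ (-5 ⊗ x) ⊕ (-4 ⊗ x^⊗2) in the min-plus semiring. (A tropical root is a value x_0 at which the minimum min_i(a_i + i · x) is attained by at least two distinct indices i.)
Roots: {-1, 3}

Each tropical root is a break point of the lower envelope of the lines y = a_i + i · x (there are 3 lines, with slopes 0, 1, ..., 2). Only the lines that attain the minimum somewhere contribute to roots; other lines are dominated. Here the surviving (envelope) indices are i = 2, i = 1, i = 0.
Intersections between consecutive envelope lines give the roots: for adjacent envelope indices i < j the intersection is x = (a_i − a_j) / (j − i). Reading off the sorted break points: {-1, 3}.
Verification: at each break x_0, at least two indices attain the minimum of min_i(a_i + i · x_0).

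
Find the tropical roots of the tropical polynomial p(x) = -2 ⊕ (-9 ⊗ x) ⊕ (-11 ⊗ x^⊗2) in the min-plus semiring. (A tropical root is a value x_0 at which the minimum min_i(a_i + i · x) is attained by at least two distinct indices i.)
Roots: {2, 7}

Each tropical root is a break point of the lower envelope of the lines y = a_i + i · x (there are 3 lines, with slopes 0, 1, ..., 2). Only the lines that attain the minimum somewhere contribute to roots; other lines are dominated. Here the surviving (envelope) indices are i = 2, i = 1, i = 0.
Intersections between consecutive envelope lines give the roots: for adjacent envelope indices i < j the intersection is x = (a_i − a_j) / (j − i). Reading off the sorted break points: {2, 7}.
Verification: at each break x_0, at least two indices attain the minimum of min_i(a_i + i · x_0).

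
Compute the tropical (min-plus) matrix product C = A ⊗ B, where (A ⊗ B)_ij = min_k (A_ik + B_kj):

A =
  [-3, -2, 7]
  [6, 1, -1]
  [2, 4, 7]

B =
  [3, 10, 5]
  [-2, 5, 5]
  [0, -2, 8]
A ⊗ B =
  [-4, 3, 2]
  [-1, -3, 6]
  [2, 5, 7]

Apply the min-plus product entry-by-entry:
  C[0][0] = min over k of (A[0][0] + B[0][0] = -3 + 3 = 0, A[0][1] + B[1][0] = -2 + -2 = -4, A[0][2] + B[2][0] = 7 + 0 = 7) = -4 (attained at k = 1)
  C[0][1] = min over k of (A[0][0] + B[0][1] = -3 + 10 = 7, A[0][1] + B[1][1] = -2 + 5 = 3, A[0][2] + B[2][1] = 7 + -2 = 5) = 3 (attained at k = 1)
  C[0][2] = min over k of (A[0][0] + B[0][2] = -3 + 5 = 2, A[0][1] + B[1][2] = -2 + 5 = 3, A[0][2] + B[2][2] = 7 + 8 = 15) = 2 (attained at k = 0)
  C[1][0] = min over k of (A[1][0] + B[0][0] = 6 + 3 = 9, A[1][1] + B[1][0] = 1 + -2 = -1, A[1][2] + B[2][0] = -1 + 0 = -1) = -1 (attained at k = 1)
  C[1][1] = min over k of (A[1][0] + B[0][1] = 6 + 10 = 16, A[1][1] + B[1][1] = 1 + 5 = 6, A[1][2] + B[2][1] = -1 + -2 = -3) = -3 (attained at k = 2)
  C[1][2] = min over k of (A[1][0] + B[0][2] = 6 + 5 = 11, A[1][1] + B[1][2] = 1 + 5 = 6, A[1][2] + B[2][2] = -1 + 8 = 7) = 6 (attained at k = 1)
  C[2][0] = min over k of (A[2][0] + B[0][0] = 2 + 3 = 5, A[2][1] + B[1][0] = 4 + -2 = 2, A[2][2] + B[2][0] = 7 + 0 = 7) = 2 (attained at k = 1)
  C[2][1] = min over k of (A[2][0] + B[0][1] = 2 + 10 = 12, A[2][1] + B[1][1] = 4 + 5 = 9, A[2][2] + B[2][1] = 7 + -2 = 5) = 5 (attained at k = 2)
  C[2][2] = min over k of (A[2][0] + B[0][2] = 2 + 5 = 7, A[2][1] + B[1][2] = 4 + 5 = 9, A[2][2] + B[2][2] = 7 + 8 = 15) = 7 (attained at k = 0)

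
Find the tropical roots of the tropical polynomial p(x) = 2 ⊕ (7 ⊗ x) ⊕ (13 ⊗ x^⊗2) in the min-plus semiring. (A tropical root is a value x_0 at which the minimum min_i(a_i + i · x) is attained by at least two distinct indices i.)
Roots: {-6, -5}

Each tropical root is a break point of the lower envelope of the lines y = a_i + i · x (there are 3 lines, with slopes 0, 1, ..., 2). Only the lines that attain the minimum somewhere contribute to roots; other lines are dominated. Here the surviving (envelope) indices are i = 2, i = 1, i = 0.
Intersections between consecutive envelope lines give the roots: for adjacent envelope indices i < j the intersection is x = (a_i − a_j) / (j − i). Reading off the sorted break points: {-6, -5}.
Verification: at each break x_0, at least two indices attain the minimum of min_i(a_i + i · x_0).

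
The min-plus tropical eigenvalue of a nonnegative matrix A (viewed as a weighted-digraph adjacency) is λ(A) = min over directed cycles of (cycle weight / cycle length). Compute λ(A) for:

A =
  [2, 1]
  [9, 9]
λ(A) = 2

Enumerate directed cycles and compute their means (weight / length). Sample:
  cycle 0 → 0: weight = 2, length = 1, mean = 2/1 ≈ 2.000
  cycle 1 → 1: weight = 9, length = 1, mean = 9/1 ≈ 9.000
  cycle 0 → 1 → 0: weight = 10, length = 2, mean = 10/2 ≈ 5.000
  cycle 1 → 0 → 1: weight = 10, length = 2, mean = 10/2 ≈ 5.000
Minimum mean = 2.000, attained e.g. along the cycle 0 → 0 with weight 2 and length 1. So λ(A) = 2/1 = 2.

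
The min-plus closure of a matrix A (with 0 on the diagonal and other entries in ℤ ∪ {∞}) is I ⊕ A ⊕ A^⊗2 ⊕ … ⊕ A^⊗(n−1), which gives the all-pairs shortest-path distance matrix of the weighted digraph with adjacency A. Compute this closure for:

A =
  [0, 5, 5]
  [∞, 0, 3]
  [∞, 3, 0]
Closure =
  [0, 5, 5]
  [∞, 0, 3]
  [∞, 3, 0]

This is the Floyd-Warshall all-pairs shortest-path computation. For each intermediate vertex k = 0, 1, …, 2, update dist[i][j] ← min(dist[i][j], dist[i][k] + dist[k][j]). The final matrix gives, for each (i, j), the minimum total weight of any directed path from i to j (possibly empty when i = j).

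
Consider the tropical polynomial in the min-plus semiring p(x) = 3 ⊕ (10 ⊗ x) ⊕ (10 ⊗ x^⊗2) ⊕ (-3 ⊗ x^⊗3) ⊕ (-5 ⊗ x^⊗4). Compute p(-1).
p(-1) = -9

A tropical monomial a ⊗ x^⊗i evaluates to a + i · x. Evaluating each term at x = -1:
  Term 0 contributes 3 + 0 · -1 = 3
  Term 1 contributes 10 + 1 · -1 = 9
  Term 2 contributes 10 + 2 · -1 = 8
  Term 3 contributes -3 + 3 · -1 = -6
  Term 4 contributes -5 + 4 · -1 = -9
p(-1) = ⊕ of these = min[3, 9, 8, -6, -9] = -9.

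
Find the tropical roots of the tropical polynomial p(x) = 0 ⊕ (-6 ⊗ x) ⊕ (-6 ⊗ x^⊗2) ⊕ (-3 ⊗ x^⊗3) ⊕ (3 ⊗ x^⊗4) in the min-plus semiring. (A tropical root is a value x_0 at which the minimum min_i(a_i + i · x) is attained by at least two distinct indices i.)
Roots: {-6, -3, 0, 6}

Each tropical root is a break point of the lower envelope of the lines y = a_i + i · x (there are 5 lines, with slopes 0, 1, ..., 4). Only the lines that attain the minimum somewhere contribute to roots; other lines are dominated. Here the surviving (envelope) indices are i = 4, i = 3, i = 2, i = 1, i = 0.
Intersections between consecutive envelope lines give the roots: for adjacent envelope indices i < j the intersection is x = (a_i − a_j) / (j − i). Reading off the sorted break points: {-6, -3, 0, 6}.
Verification: at each break x_0, at least two indices attain the minimum of min_i(a_i + i · x_0).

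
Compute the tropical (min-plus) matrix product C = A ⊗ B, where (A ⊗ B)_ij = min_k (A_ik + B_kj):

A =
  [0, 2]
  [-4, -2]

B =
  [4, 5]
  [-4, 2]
A ⊗ B =
  [-2, 4]
  [-6, 0]

Apply the min-plus product entry-by-entry:
  C[0][0] = min over k of (A[0][0] + B[0][0] = 0 + 4 = 4, A[0][1] + B[1][0] = 2 + -4 = -2) = -2 (attained at k = 1)
  C[0][1] = min over k of (A[0][0] + B[0][1] = 0 + 5 = 5, A[0][1] + B[1][1] = 2 + 2 = 4) = 4 (attained at k = 1)
  C[1][0] = min over k of (A[1][0] + B[0][0] = -4 + 4 = 0, A[1][1] + B[1][0] = -2 + -4 = -6) = -6 (attained at k = 1)
  C[1][1] = min over k of (A[1][0] + B[0][1] = -4 + 5 = 1, A[1][1] + B[1][1] = -2 + 2 = 0) = 0 (attained at k = 1)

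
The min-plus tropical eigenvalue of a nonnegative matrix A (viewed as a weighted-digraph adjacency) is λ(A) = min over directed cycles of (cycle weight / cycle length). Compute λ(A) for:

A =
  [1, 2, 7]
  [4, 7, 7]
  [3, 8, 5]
λ(A) = 1

Enumerate directed cycles and compute their means (weight / length). Sample:
  cycle 0 → 0: weight = 1, length = 1, mean = 1/1 ≈ 1.000
  cycle 1 → 1: weight = 7, length = 1, mean = 7/1 ≈ 7.000
  cycle 2 → 2: weight = 5, length = 1, mean = 5/1 ≈ 5.000
  cycle 0 → 1 → 0: weight = 6, length = 2, mean = 6/2 ≈ 3.000
  cycle 0 → 2 → 0: weight = 10, length = 2, mean = 10/2 ≈ 5.000
  cycle 1 → 0 → 1: weight = 6, length = 2, mean = 6/2 ≈ 3.000
Minimum mean = 1.000, attained e.g. along the cycle 0 → 0 with weight 1 and length 1. So λ(A) = 1/1 = 1.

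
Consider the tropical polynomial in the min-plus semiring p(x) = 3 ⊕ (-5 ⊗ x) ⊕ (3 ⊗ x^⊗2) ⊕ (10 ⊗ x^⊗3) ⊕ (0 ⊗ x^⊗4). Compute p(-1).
p(-1) = -6

A tropical monomial a ⊗ x^⊗i evaluates to a + i · x. Evaluating each term at x = -1:
  Term 0 contributes 3 + 0 · -1 = 3
  Term 1 contributes -5 + 1 · -1 = -6
  Term 2 contributes 3 + 2 · -1 = 1
  Term 3 contributes 10 + 3 · -1 = 7
  Term 4 contributes 0 + 4 · -1 = -4
p(-1) = ⊕ of these = min[3, -6, 1, 7, -4] = -6.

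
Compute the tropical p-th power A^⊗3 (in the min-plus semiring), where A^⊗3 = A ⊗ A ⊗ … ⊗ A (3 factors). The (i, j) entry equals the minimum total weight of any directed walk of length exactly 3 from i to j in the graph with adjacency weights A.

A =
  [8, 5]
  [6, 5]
A^⊗3 =
  [16, 15]
  [16, 15]

Each entry (A^⊗3)_ij equals the minimum over all length-3 walks i = v_0 → v_1 → … → v_3 = j of Σ_t A[v_t][v_{t+1}]. For example, for (i, j) = (0, 1) we minimise over 4 possible intermediate vertex sequences; the minimum is 15, attained along the walk 0 → 1 → 1 → 1.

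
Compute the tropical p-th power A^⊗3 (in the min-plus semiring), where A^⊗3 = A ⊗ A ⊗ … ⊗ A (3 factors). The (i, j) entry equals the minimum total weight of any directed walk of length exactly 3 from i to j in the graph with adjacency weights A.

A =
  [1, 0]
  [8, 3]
A^⊗3 =
  [3, 2]
  [10, 9]

Each entry (A^⊗3)_ij equals the minimum over all length-3 walks i = v_0 → v_1 → … → v_3 = j of Σ_t A[v_t][v_{t+1}]. For example, for (i, j) = (0, 1) we minimise over 4 possible intermediate vertex sequences; the minimum is 2, attained along the walk 0 → 0 → 0 → 1.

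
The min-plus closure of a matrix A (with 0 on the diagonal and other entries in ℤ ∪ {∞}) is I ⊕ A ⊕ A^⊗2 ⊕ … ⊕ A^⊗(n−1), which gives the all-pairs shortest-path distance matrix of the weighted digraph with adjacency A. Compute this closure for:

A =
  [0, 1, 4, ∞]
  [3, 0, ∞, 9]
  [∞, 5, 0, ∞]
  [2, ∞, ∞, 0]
Closure =
  [0, 1, 4, 10]
  [3, 0, 7, 9]
  [8, 5, 0, 14]
  [2, 3, 6, 0]

This is the Floyd-Warshall all-pairs shortest-path computation. For each intermediate vertex k = 0, 1, …, 3, update dist[i][j] ← min(dist[i][j], dist[i][k] + dist[k][j]). The final matrix gives, for each (i, j), the minimum total weight of any directed path from i to j (possibly empty when i = j).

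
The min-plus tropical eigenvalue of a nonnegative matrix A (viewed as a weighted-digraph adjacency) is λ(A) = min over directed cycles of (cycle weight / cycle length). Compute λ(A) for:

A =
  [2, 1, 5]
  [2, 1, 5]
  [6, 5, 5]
λ(A) = 1

Enumerate directed cycles and compute their means (weight / length). Sample:
  cycle 0 → 0: weight = 2, length = 1, mean = 2/1 ≈ 2.000
  cycle 1 → 1: weight = 1, length = 1, mean = 1/1 ≈ 1.000
  cycle 2 → 2: weight = 5, length = 1, mean = 5/1 ≈ 5.000
  cycle 0 → 1 → 0: weight = 3, length = 2, mean = 3/2 ≈ 1.500
  cycle 0 → 2 → 0: weight = 11, length = 2, mean = 11/2 ≈ 5.500
  cycle 1 → 0 → 1: weight = 3, length = 2, mean = 3/2 ≈ 1.500
Minimum mean = 1.000, attained e.g. along the cycle 1 → 1 with weight 1 and length 1. So λ(A) = 1/1 = 1.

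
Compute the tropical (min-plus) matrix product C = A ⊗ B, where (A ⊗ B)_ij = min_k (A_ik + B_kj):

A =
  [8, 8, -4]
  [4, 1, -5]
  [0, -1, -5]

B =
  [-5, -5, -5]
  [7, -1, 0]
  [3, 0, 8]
A ⊗ B =
  [-1, -4, 3]
  [-2, -5, -1]
  [-5, -5, -5]

Apply the min-plus product entry-by-entry:
  C[0][0] = min over k of (A[0][0] + B[0][0] = 8 + -5 = 3, A[0][1] + B[1][0] = 8 + 7 = 15, A[0][2] + B[2][0] = -4 + 3 = -1) = -1 (attained at k = 2)
  C[0][1] = min over k of (A[0][0] + B[0][1] = 8 + -5 = 3, A[0][1] + B[1][1] = 8 + -1 = 7, A[0][2] + B[2][1] = -4 + 0 = -4) = -4 (attained at k = 2)
  C[0][2] = min over k of (A[0][0] + B[0][2] = 8 + -5 = 3, A[0][1] + B[1][2] = 8 + 0 = 8, A[0][2] + B[2][2] = -4 + 8 = 4) = 3 (attained at k = 0)
  C[1][0] = min over k of (A[1][0] + B[0][0] = 4 + -5 = -1, A[1][1] + B[1][0] = 1 + 7 = 8, A[1][2] + B[2][0] = -5 + 3 = -2) = -2 (attained at k = 2)
  C[1][1] = min over k of (A[1][0] + B[0][1] = 4 + -5 = -1, A[1][1] + B[1][1] = 1 + -1 = 0, A[1][2] + B[2][1] = -5 + 0 = -5) = -5 (attained at k = 2)
  C[1][2] = min over k of (A[1][0] + B[0][2] = 4 + -5 = -1, A[1][1] + B[1][2] = 1 + 0 = 1, A[1][2] + B[2][2] = -5 + 8 = 3) = -1 (attained at k = 0)
  C[2][0] = min over k of (A[2][0] + B[0][0] = 0 + -5 = -5, A[2][1] + B[1][0] = -1 + 7 = 6, A[2][2] + B[2][0] = -5 + 3 = -2) = -5 (attained at k = 0)
  C[2][1] = min over k of (A[2][0] + B[0][1] = 0 + -5 = -5, A[2][1] + B[1][1] = -1 + -1 = -2, A[2][2] + B[2][1] = -5 + 0 = -5) = -5 (attained at k = 0)
  C[2][2] = min over k of (A[2][0] + B[0][2] = 0 + -5 = -5, A[2][1] + B[1][2] = -1 + 0 = -1, A[2][2] + B[2][2] = -5 + 8 = 3) = -5 (attained at k = 0)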